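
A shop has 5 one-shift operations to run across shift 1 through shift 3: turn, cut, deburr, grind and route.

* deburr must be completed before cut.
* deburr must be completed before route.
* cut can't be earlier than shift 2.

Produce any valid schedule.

grind=shift 1; cut=shift 2; turn=shift 1; deburr=shift 1; route=shift 2

Checking: deburr(shift 1) before cut(shift 2); deburr(shift 1) before route(shift 2); cut=shift 2 in [shift 2,shift 3].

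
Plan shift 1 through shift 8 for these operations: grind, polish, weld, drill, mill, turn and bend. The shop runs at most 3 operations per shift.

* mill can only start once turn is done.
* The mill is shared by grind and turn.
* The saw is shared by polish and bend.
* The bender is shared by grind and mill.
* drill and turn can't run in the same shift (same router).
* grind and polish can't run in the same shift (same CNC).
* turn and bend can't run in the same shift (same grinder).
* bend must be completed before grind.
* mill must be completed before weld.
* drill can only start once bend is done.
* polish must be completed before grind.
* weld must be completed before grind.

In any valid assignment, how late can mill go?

Precedence pushes mill to at least shift 2; downstream work caps mill at shift 6.
mill at shift 6 is achievable: bend -> shift 1; polish -> shift 2; drill -> shift 2; turn -> shift 3; weld -> shift 7; grind -> shift 8; mill -> shift 6.

shift 6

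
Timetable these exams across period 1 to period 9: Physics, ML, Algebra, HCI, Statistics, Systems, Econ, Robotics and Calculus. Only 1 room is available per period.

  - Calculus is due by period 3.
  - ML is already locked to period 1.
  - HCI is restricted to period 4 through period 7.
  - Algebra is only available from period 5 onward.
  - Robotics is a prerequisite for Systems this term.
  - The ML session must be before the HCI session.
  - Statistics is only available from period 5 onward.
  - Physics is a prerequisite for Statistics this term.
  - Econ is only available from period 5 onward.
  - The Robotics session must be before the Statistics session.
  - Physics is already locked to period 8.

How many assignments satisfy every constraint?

24

Splitting on Algebra: it can be period 5 (8), period 6 (8), period 7 (8). Listing each branch's schedules as (Physics, ML, HCI, Statistics, Systems, Econ, Robotics, Calculus) by period number:
Algebra=period 5: (8,1,4,9,6,7,2,3) (8,1,4,9,6,7,3,2) (8,1,4,9,7,6,2,3) (8,1,4,9,7,6,3,2) (8,1,6,9,4,7,2,3) (8,1,6,9,4,7,3,2) (8,1,7,9,4,6,2,3) (8,1,7,9,4,6,3,2) — 8.
Algebra=period 6: (8,1,4,9,5,7,2,3) (8,1,4,9,5,7,3,2) (8,1,4,9,7,5,2,3) (8,1,4,9,7,5,3,2) (8,1,5,9,4,7,2,3) (8,1,5,9,4,7,3,2) (8,1,7,9,4,5,2,3) (8,1,7,9,4,5,3,2) — 8.
Algebra=period 7: (8,1,4,9,5,6,2,3) (8,1,4,9,5,6,3,2) (8,1,4,9,6,5,2,3) (8,1,4,9,6,5,3,2) (8,1,5,9,4,6,2,3) (8,1,5,9,4,6,3,2) (8,1,6,9,4,5,2,3) (8,1,6,9,4,5,3,2) — 8.
Summing: 8 + 8 + 8 = 24.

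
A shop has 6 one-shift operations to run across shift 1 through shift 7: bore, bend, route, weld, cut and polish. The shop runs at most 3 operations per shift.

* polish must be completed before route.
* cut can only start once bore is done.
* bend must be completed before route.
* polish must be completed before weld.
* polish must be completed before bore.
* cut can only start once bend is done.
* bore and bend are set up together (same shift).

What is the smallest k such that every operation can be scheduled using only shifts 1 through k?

The precedence chain requires at least 3 distinct shifts.
With at most 3 per shift and 6 operations, at least 2 shifts are needed.
3 works (last occupied shift: shift 3): for example weld -> shift 2; cut -> shift 3; bend -> shift 2; route -> shift 3; bore -> shift 2; polish -> shift 1.

3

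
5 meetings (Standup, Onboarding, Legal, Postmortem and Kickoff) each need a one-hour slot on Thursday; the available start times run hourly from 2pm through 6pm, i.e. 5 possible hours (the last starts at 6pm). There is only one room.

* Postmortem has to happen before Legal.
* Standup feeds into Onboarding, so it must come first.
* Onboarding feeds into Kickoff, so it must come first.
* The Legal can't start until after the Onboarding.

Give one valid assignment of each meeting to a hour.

Kickoff in 6pm; Standup in 2pm; Legal in 5pm; Postmortem in 4pm; Onboarding in 3pm

Checking: Onboarding(3pm) before Kickoff(6pm); Postmortem(4pm) before Legal(5pm); Standup(2pm) before Onboarding(3pm); Onboarding(3pm) before Legal(5pm); max 1 per hour (cap 1).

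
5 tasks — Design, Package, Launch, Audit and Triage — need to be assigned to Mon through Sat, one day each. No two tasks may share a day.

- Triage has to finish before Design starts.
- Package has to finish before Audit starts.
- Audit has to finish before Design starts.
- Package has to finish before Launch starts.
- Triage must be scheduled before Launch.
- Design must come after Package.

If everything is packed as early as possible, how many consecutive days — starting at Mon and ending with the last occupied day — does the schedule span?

5 days

The precedence chain requires at least 3 distinct days.
With at most 1 per day and 5 tasks, at least 5 days are needed.
5 works (last occupied day: Fri): for example Triage in Wed, Design in Thu, Launch in Fri, Audit in Tue, Package in Mon.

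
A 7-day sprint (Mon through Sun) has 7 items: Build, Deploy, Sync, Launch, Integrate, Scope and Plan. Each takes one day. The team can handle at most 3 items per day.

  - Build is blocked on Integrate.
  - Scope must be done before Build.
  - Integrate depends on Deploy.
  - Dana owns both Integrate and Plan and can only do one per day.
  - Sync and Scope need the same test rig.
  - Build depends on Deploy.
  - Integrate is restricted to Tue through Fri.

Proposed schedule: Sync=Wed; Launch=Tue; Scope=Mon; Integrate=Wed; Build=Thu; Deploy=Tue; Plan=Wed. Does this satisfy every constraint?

No. Dana owns both Integrate and Plan and can only do one per day is not satisfied.

Scope must be done before Build — holds.
Integrate depends on Deploy — holds.
Build depends on Deploy — holds.
Build is blocked on Integrate — holds.
Sync and Scope need the same test rig — holds.
Integrate is restricted to Tue through Fri — holds.
Dana owns both Integrate and Plan and can only do one per day — violated.
The team can handle at most 3 items per day — holds.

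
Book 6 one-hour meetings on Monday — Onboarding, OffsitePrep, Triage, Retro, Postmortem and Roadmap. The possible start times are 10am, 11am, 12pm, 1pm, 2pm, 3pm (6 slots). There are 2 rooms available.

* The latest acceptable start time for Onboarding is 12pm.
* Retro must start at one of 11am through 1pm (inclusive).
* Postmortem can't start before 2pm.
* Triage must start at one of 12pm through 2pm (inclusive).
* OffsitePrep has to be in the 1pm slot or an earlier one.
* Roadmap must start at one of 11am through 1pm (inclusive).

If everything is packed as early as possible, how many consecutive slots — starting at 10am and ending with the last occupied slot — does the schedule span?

5 slots

With at most 2 per slot and 6 meetings, at least 3 slots are needed.
Postmortem can't be placed before 2pm — that is slot 5 counting from 10am — so the schedule must run through at least 5 slots.
5 works (last occupied slot: 2pm): for example Postmortem=2pm, Onboarding=10am, Triage=12pm, Retro=11am, Roadmap=11am, OffsitePrep=10am.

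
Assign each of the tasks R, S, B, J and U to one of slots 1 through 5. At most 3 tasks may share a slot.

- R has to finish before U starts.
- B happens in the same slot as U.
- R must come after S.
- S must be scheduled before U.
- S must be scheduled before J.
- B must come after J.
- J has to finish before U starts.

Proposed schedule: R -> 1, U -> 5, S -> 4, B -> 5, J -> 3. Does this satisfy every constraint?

Invalid. R must come after S.

B happens in the same slot as U — holds.
S must be scheduled before J — violated.
S must be scheduled before U — holds.
R must come after S — violated.
At most 3 tasks may share a slot — holds.
J has to finish before U starts — holds.
R has to finish before U starts — holds.
B must come after J — holds.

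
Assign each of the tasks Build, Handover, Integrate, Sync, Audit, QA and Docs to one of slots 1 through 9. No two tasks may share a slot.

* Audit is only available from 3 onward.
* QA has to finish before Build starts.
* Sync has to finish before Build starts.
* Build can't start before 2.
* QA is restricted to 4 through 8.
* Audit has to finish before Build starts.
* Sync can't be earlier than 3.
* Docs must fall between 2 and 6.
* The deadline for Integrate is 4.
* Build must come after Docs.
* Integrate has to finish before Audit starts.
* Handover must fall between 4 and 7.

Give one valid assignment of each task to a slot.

QA -> 5; Handover -> 4; Build -> 7; Docs -> 2; Audit -> 3; Sync -> 6; Integrate -> 1

Checking: Audit(3) before Build(7); Docs(2) before Build(7); Sync(6) before Build(7); Integrate(1) before Audit(3); QA(5) before Build(7); Integrate=1 in [1,4]; Sync=6 in [3,9]; Handover=4 in [4,7]; Audit=3 in [3,9]; QA=5 in [4,8]; Docs=2 in [2,6]; Build=7 in [2,9]; max 1 per slot (cap 1).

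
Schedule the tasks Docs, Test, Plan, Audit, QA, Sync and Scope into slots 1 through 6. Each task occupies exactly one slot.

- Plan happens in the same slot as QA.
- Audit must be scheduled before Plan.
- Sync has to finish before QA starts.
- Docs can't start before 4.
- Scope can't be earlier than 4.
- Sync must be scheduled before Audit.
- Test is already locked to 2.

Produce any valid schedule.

Plan -> 3; Scope -> 4; Audit -> 2; QA -> 3; Docs -> 4; Sync -> 1; Test -> 2

Checking: Audit(2) before Plan(3); Sync(1) before Audit(2); Sync(1) before QA(3); Plan = QA = 3; Test=2 in [2,2]; Scope=4 in [4,6]; Docs=4 in [4,6].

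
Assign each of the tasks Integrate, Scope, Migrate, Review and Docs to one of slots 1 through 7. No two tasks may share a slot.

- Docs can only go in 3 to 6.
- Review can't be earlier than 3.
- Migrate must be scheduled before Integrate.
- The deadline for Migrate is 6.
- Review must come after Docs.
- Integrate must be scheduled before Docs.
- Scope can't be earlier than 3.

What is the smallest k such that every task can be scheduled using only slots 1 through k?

5

The precedence chain requires at least 4 distinct slots.
With at most 1 per slot and 5 tasks, at least 5 slots are needed.
5 works (last occupied slot: 5): for example Docs -> 3; Scope -> 5; Review -> 4; Integrate -> 2; Migrate -> 1.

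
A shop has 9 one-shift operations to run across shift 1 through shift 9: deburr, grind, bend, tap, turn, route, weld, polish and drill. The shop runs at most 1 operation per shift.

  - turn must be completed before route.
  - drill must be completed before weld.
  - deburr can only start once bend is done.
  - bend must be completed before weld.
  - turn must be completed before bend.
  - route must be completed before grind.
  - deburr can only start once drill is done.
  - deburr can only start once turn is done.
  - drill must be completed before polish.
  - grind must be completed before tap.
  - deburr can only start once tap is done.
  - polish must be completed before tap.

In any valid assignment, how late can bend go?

shift 7

Precedence pushes bend to at least shift 2; downstream work caps bend at shift 8.
bend at shift 7 is achievable: route -> shift 3; deburr -> shift 8; turn -> shift 1; polish -> shift 5; weld -> shift 9; grind -> shift 4; drill -> shift 2; bend -> shift 7; tap -> shift 6.
Nothing later works — the capacity limit rule out every shift after shift 7.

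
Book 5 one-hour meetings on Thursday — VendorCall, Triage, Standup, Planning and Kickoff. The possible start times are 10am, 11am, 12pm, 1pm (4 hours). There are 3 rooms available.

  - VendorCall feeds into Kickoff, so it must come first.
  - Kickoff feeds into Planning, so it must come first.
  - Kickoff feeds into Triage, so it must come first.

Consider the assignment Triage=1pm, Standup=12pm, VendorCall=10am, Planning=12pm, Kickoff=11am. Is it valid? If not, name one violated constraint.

Valid

Kickoff feeds into Planning, so it must come first — holds.
VendorCall feeds into Kickoff, so it must come first — holds.
There are 3 rooms available — holds.
Kickoff feeds into Triage, so it must come first — holds.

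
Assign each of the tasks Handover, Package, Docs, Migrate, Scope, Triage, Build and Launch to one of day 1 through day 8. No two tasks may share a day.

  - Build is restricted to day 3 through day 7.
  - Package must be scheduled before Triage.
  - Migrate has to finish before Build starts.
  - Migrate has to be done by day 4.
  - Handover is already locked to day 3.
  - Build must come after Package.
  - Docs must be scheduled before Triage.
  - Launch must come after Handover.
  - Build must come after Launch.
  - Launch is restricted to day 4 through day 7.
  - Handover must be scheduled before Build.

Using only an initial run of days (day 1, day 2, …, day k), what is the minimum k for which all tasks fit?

The precedence chain requires at least 3 distinct days.
With at most 1 per day and 8 tasks, at least 8 days are needed.
Propagating the time windows through the other constraints, Build can't land before day 5, so the schedule must run through at least day 5.
8 works (last occupied day: day 8): for example Launch=day 4, Scope=day 8, Triage=day 7, Handover=day 3, Migrate=day 1, Build=day 5, Docs=day 6, Package=day 2.

8 days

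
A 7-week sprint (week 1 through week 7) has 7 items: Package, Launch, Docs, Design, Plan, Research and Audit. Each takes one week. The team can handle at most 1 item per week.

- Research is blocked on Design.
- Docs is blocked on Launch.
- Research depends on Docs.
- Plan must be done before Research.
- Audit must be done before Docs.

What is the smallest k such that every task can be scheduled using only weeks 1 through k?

The precedence chain requires at least 3 distinct weeks.
With at most 1 per week and 7 tasks, at least 7 weeks are needed.
7 works (last occupied week: week 7): for example Docs -> week 3; Research -> week 6; Launch -> week 1; Design -> week 4; Package -> week 7; Audit -> week 2; Plan -> week 5.

7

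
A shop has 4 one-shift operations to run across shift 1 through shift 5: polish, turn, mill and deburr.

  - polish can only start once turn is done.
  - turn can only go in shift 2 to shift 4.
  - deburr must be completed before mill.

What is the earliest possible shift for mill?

Precedence pushes mill to at least shift 2.
mill at shift 2 is achievable: mill in shift 2; polish in shift 3; turn in shift 2; deburr in shift 1.

shift 2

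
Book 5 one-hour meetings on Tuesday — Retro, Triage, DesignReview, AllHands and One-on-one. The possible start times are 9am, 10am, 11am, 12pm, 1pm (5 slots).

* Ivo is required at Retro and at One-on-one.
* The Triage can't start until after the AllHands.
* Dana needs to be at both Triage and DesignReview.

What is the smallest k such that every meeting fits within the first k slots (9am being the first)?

2 slots

The precedence chain requires at least 2 distinct slots.
2 works (last occupied slot: 10am): for example DesignReview in 9am; Triage in 10am; One-on-one in 10am; Retro in 9am; AllHands in 9am.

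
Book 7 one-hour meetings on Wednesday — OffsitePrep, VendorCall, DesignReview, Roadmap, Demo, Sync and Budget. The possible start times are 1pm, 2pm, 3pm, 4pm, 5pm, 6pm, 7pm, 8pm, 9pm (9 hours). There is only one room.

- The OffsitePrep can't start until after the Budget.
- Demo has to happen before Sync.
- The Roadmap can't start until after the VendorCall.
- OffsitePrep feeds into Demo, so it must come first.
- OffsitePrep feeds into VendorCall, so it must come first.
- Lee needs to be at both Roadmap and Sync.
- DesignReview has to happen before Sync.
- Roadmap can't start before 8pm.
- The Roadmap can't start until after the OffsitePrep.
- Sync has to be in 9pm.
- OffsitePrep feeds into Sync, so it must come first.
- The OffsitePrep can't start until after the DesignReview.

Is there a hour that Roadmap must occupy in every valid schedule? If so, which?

8pm

Roadmap's window is 8pm–9pm.
Sync is fixed at 9pm, and Roadmap can't share a hour with Sync.
So Roadmap must be 8pm.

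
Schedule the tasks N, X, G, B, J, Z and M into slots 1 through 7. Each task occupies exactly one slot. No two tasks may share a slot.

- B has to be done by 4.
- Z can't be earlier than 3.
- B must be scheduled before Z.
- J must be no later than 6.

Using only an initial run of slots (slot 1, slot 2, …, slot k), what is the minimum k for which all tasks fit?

The precedence chain requires at least 2 distinct slots.
With at most 1 per slot and 7 tasks, at least 7 slots are needed.
Z can't be placed before 3, so the schedule must run through at least slot 3.
7 works (last occupied slot: 7): for example N -> 4, G -> 6, M -> 7, J -> 2, B -> 1, Z -> 3, X -> 5.

7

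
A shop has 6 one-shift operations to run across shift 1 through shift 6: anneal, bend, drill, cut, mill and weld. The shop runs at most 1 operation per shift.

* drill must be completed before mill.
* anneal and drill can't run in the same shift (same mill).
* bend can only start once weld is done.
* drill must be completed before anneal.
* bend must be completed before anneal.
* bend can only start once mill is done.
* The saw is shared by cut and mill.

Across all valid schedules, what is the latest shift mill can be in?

shift 4

Precedence pushes mill to at least shift 2; downstream work caps mill at shift 4.
mill at shift 4 is achievable: anneal in shift 6, drill in shift 1, weld in shift 2, mill in shift 4, cut in shift 3, bend in shift 5.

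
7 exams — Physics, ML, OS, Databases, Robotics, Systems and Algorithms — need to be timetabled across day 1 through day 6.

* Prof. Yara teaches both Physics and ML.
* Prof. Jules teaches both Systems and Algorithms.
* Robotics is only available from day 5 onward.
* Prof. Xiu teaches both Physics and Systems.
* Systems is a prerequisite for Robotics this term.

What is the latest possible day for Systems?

Downstream work caps Systems at day 5.
Systems at day 5 is achievable: Algorithms -> day 1, ML -> day 2, Databases -> day 1, OS -> day 1, Robotics -> day 6, Systems -> day 5, Physics -> day 1.

day 5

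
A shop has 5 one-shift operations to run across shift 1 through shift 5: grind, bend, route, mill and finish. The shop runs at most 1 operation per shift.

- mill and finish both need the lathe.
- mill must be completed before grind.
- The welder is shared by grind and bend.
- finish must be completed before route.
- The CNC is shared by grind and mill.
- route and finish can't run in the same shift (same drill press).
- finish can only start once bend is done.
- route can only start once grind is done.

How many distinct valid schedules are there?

6

Splitting on grind: it can be shift 2 (1), shift 3 (2), shift 4 (3). Listing each branch's schedules as (bend, route, mill, finish) by shift number:
grind=shift 2: (3,5,1,4) — 1.
grind=shift 3: (1,5,2,4) (2,5,1,4) — 2.
grind=shift 4: (1,5,2,3) (1,5,3,2) (2,5,1,3) — 3.
Summing: 1 + 2 + 3 = 6.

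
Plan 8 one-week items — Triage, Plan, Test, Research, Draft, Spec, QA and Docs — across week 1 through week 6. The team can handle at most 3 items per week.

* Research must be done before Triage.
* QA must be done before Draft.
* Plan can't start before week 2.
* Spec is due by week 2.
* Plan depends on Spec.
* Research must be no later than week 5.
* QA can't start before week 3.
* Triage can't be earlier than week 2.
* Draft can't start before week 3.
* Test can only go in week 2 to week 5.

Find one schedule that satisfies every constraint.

Plan=week 2; Draft=week 4; Spec=week 1; QA=week 3; Test=week 2; Triage=week 2; Docs=week 1; Research=week 1

Checking: Research(week 1) before Triage(week 2); Spec(week 1) before Plan(week 2); QA(week 3) before Draft(week 4); QA=week 3 in [week 3,week 6]; Triage=week 2 in [week 2,week 6]; Spec=week 1 in [week 1,week 2]; Draft=week 4 in [week 3,week 6]; Research=week 1 in [week 1,week 5]; Test=week 2 in [week 2,week 5]; Plan=week 2 in [week 2,week 6]; max 3 per week (cap 3).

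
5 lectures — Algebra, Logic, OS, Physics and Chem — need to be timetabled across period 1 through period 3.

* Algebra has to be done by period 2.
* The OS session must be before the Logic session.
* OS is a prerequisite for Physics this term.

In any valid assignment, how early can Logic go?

period 2

Precedence pushes Logic to at least period 2.
Logic at period 2 is achievable: Logic in period 2; Physics in period 2; OS in period 1; Chem in period 1; Algebra in period 1.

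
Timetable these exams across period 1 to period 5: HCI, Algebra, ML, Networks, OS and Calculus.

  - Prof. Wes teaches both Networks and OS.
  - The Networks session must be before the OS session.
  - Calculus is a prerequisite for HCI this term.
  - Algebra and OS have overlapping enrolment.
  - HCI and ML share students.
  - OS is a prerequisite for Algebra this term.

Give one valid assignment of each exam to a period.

ML=period 1, OS=period 2, Calculus=period 1, Algebra=period 3, Networks=period 1, HCI=period 2

Checking: Calculus(period 1) before HCI(period 2); OS(period 2) before Algebra(period 3); Networks(period 1) before OS(period 2); Algebra(period 3) != OS(period 2); Networks(period 1) != OS(period 2); HCI(period 2) != ML(period 1).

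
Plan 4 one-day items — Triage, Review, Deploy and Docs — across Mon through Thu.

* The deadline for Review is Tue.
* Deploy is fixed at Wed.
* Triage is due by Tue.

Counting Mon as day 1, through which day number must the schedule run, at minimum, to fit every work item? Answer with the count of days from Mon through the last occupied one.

Deploy can't be placed before Wed — that is day 3 counting from Mon — so the schedule must run through at least 3 days.
3 works (last occupied day: Wed): for example Review in Mon; Triage in Mon; Deploy in Wed; Docs in Mon.

3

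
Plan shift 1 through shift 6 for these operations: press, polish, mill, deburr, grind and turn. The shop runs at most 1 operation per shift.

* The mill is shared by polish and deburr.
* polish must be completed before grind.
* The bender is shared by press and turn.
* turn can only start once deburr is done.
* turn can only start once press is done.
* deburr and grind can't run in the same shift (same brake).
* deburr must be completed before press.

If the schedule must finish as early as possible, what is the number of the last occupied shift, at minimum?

The precedence chain requires at least 3 distinct shifts.
With at most 1 per shift and 6 operations, at least 6 shifts are needed.
6 works (last occupied shift: shift 6): for example press=shift 2, mill=shift 6, deburr=shift 1, polish=shift 4, turn=shift 3, grind=shift 5.

shift 6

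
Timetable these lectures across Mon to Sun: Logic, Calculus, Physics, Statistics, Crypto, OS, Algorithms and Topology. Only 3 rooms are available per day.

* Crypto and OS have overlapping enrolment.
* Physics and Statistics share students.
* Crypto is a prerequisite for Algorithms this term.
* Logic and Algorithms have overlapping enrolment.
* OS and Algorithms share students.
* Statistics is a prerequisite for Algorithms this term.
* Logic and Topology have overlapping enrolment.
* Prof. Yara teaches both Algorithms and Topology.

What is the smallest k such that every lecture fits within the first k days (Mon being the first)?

3

The precedence chain requires at least 2 distinct days.
With at most 3 per day and 8 lectures, at least 3 days are needed.
3 works (last occupied day: Wed): for example OS -> Wed, Crypto -> Mon, Topology -> Wed, Statistics -> Mon, Physics -> Tue, Calculus -> Tue, Logic -> Mon, Algorithms -> Tue.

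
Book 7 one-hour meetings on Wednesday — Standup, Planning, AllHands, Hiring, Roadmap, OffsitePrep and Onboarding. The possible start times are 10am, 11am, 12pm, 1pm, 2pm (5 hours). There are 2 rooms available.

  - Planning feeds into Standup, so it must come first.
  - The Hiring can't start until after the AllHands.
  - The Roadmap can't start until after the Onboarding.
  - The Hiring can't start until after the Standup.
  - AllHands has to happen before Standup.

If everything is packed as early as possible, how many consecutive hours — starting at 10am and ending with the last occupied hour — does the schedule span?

4

The precedence chain requires at least 3 distinct hours.
With at most 2 per hour and 7 meetings, at least 4 hours are needed.
4 works (last occupied hour: 1pm): for example Hiring -> 12pm; AllHands -> 10am; Standup -> 11am; Onboarding -> 11am; OffsitePrep -> 1pm; Planning -> 10am; Roadmap -> 12pm.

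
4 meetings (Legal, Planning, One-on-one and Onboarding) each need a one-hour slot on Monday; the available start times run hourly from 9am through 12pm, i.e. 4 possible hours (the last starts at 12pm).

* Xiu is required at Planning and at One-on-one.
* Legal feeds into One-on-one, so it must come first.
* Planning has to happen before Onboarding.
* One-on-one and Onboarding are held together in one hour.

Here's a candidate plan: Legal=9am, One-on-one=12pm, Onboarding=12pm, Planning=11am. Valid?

Legal feeds into One-on-one, so it must come first — holds.
Planning has to happen before Onboarding — holds.
Xiu is required at Planning and at One-on-one — holds.
One-on-one and Onboarding are held together in one hour — holds.

Yes, all constraints hold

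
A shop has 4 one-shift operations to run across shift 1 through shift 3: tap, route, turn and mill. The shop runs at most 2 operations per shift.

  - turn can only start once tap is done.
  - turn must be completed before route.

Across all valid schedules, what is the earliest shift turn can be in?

Precedence pushes turn to at least shift 2; downstream work caps turn at shift 2.
turn at shift 2 is achievable: mill -> shift 1; route -> shift 3; tap -> shift 1; turn -> shift 2.

shift 2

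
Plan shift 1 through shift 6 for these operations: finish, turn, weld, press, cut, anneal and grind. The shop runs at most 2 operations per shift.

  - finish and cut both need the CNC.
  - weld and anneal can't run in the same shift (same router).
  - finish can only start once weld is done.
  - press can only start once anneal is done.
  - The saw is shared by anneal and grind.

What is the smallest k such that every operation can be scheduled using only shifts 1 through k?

4 shifts

The precedence chain requires at least 2 distinct shifts.
With at most 2 per shift and 7 operations, at least 4 shifts are needed.
4 works (last occupied shift: shift 4): for example grind -> shift 4, press -> shift 3, weld -> shift 1, finish -> shift 2, turn -> shift 1, cut -> shift 3, anneal -> shift 2.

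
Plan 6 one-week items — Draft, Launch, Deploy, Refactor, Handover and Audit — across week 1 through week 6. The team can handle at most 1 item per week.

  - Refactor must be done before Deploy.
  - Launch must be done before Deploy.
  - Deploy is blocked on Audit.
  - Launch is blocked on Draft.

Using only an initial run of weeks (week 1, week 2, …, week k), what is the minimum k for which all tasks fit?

The precedence chain requires at least 3 distinct weeks.
With at most 1 per week and 6 tasks, at least 6 weeks are needed.
6 works (last occupied week: week 6): for example Deploy in week 5, Audit in week 4, Refactor in week 3, Launch in week 2, Draft in week 1, Handover in week 6.

6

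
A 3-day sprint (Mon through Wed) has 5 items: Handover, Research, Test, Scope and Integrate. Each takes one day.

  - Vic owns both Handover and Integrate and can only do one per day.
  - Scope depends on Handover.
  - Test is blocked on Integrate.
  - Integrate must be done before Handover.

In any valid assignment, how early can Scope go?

Precedence pushes Scope to at least Wed.
Scope at Wed is achievable: Scope in Wed; Handover in Tue; Research in Mon; Integrate in Mon; Test in Tue.

Wed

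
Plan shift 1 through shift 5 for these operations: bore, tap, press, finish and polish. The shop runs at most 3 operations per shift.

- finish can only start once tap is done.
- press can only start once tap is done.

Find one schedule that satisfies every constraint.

tap -> shift 1; press -> shift 2; bore -> shift 1; polish -> shift 1; finish -> shift 2

Checking: tap(shift 1) before press(shift 2); tap(shift 1) before finish(shift 2); max 3 per shift (cap 3).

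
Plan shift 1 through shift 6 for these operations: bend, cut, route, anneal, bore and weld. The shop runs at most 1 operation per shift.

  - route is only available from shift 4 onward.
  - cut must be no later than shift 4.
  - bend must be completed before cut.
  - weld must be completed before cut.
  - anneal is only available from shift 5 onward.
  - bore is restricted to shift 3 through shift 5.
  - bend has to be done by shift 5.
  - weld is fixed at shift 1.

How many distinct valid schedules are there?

Splitting on cut: it can be shift 3 (3), shift 4 (2). Listing each branch's schedules as (bend, route, anneal, bore, weld) by shift number:
cut=shift 3: (2,4,6,5,1) (2,5,6,4,1) (2,6,5,4,1) — 3.
cut=shift 4: (2,5,6,3,1) (2,6,5,3,1) — 2.
Summing: 3 + 2 = 5.

5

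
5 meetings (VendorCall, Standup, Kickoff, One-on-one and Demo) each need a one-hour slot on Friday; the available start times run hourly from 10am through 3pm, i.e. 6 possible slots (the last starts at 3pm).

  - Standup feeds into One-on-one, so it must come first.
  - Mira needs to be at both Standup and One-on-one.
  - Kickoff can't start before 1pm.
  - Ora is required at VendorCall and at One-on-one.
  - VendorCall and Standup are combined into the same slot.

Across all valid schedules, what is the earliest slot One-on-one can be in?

11am

Precedence pushes One-on-one to at least 11am.
One-on-one at 11am is achievable: VendorCall in 10am, Kickoff in 1pm, One-on-one in 11am, Demo in 10am, Standup in 10am.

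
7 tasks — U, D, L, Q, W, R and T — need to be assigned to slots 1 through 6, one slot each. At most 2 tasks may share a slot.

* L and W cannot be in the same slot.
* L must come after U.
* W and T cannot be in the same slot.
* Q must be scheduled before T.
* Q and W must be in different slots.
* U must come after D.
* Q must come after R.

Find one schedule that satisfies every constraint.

L -> 3; D -> 1; W -> 4; Q -> 2; U -> 2; R -> 1; T -> 3

Checking: Q(2) before T(3); D(1) before U(2); R(1) before Q(2); U(2) before L(3); W(4) != T(3); L(3) != W(4); Q(2) != W(4); max 2 per slot (cap 2).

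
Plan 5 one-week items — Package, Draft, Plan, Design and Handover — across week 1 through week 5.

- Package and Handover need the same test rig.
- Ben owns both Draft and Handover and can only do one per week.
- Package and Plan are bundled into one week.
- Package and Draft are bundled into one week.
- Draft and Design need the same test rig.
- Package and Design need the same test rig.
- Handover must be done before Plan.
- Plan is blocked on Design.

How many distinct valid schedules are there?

30

Splitting on Package: it can be week 2 (1), week 3 (4), week 4 (9), week 5 (16). Listing each branch's schedules as (Draft, Plan, Design, Handover) by week number:
Package=week 2: (2,2,1,1) — 1.
Package=week 3: (3,3,1,1) (3,3,1,2) (3,3,2,1) (3,3,2,2) — 4.
Package=week 4: (4,4,1,1) (4,4,1,2) (4,4,1,3) (4,4,2,1) (4,4,2,2) (4,4,2,3) (4,4,3,1) (4,4,3,2) (4,4,3,3) — 9.
Package=week 5: (5,5,1,1) (5,5,1,2) (5,5,1,3) (5,5,1,4) (5,5,2,1) (5,5,2,2) (5,5,2,3) (5,5,2,4) (5,5,3,1) (5,5,3,2) (5,5,3,3) (5,5,3,4) (5,5,4,1) (5,5,4,2) (5,5,4,3) (5,5,4,4) — 16.
Summing: 1 + 4 + 9 + 16 = 30.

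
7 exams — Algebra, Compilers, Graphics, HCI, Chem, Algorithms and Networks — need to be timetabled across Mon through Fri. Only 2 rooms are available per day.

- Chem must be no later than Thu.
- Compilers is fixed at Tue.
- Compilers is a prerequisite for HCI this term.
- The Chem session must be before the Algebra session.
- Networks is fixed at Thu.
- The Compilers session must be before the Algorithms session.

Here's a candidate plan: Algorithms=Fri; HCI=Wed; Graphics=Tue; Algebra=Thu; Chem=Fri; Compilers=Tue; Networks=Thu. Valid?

No — it violates: The Chem session must be before the Algebra session

Chem must be no later than Thu — violated.
Compilers is fixed at Tue — holds.
The Compilers session must be before the Algorithms session — holds.
Compilers is a prerequisite for HCI this term — holds.
The Chem session must be before the Algebra session — violated.
Only 2 rooms are available per day — holds.
Networks is fixed at Thu — holds.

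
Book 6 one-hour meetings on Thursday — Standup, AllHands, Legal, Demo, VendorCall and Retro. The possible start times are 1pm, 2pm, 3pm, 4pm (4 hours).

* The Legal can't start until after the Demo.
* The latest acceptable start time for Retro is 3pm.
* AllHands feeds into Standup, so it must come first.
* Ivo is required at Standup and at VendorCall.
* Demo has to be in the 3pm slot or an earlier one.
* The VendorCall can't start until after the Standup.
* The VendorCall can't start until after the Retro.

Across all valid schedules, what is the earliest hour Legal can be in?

Precedence pushes Legal to at least 2pm.
Legal at 2pm is achievable: Standup in 2pm; VendorCall in 3pm; AllHands in 1pm; Demo in 1pm; Retro in 1pm; Legal in 2pm.

2pm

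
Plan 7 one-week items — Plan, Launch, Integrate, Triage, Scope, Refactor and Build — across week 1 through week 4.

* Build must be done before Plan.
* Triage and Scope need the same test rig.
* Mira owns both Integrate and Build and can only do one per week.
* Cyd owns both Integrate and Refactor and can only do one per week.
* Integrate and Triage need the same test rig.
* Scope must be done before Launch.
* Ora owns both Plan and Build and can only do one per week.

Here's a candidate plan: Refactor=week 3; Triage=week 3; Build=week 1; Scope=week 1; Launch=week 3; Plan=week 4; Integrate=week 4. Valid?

Yes

Scope must be done before Launch — holds.
Mira owns both Integrate and Build and can only do one per week — holds.
Cyd owns both Integrate and Refactor and can only do one per week — holds.
Ora owns both Plan and Build and can only do one per week — holds.
Integrate and Triage need the same test rig — holds.
Build must be done before Plan — holds.
Triage and Scope need the same test rig — holds.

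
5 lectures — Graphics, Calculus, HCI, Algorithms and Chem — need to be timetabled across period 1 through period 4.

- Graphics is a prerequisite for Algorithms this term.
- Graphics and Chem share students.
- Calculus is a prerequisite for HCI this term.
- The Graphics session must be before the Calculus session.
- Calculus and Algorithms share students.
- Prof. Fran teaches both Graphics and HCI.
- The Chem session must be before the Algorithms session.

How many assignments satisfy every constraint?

10

Splitting on Graphics: it can be period 1 (8), period 2 (2). Listing each branch's schedules as (Calculus, HCI, Algorithms, Chem) by period number:
Graphics=period 1: (2,3,3,2) (2,3,4,2) (2,3,4,3) (2,4,3,2) (2,4,4,2) (2,4,4,3) (3,4,4,2) (3,4,4,3) — 8.
Graphics=period 2: (3,4,4,1) (3,4,4,3) — 2.
Summing: 8 + 2 = 10.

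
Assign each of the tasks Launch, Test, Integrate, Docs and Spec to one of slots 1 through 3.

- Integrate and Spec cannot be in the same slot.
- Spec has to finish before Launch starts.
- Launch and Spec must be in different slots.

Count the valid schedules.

54

Splitting on Launch: it can be 2 (18), 3 (36). Listing each branch's schedules as (Test, Integrate, Docs, Spec):
Launch=2: (1,2,1,1) (1,2,2,1) (1,2,3,1) (1,3,1,1) (1,3,2,1) (1,3,3,1) (2,2,1,1) (2,2,2,1) (2,2,3,1) (2,3,1,1) (2,3,2,1) (2,3,3,1) (3,2,1,1) (3,2,2,1) (3,2,3,1) (3,3,1,1) (3,3,2,1) (3,3,3,1) — 18.
Launch=3: (1,1,1,2) (1,1,2,2) (1,1,3,2) (1,2,1,1) (1,2,2,1) (1,2,3,1) (1,3,1,1) (1,3,1,2) (1,3,2,1) (1,3,2,2) (1,3,3,1) (1,3,3,2) (2,1,1,2) (2,1,2,2) (2,1,3,2) (2,2,1,1) (2,2,2,1) (2,2,3,1) (2,3,1,1) (2,3,1,2) (2,3,2,1) (2,3,2,2) (2,3,3,1) (2,3,3,2) (3,1,1,2) (3,1,2,2) (3,1,3,2) (3,2,1,1) (3,2,2,1) (3,2,3,1) (3,3,1,1) (3,3,1,2) (3,3,2,1) (3,3,2,2) (3,3,3,1) (3,3,3,2) — 36.
Summing: 18 + 36 = 54.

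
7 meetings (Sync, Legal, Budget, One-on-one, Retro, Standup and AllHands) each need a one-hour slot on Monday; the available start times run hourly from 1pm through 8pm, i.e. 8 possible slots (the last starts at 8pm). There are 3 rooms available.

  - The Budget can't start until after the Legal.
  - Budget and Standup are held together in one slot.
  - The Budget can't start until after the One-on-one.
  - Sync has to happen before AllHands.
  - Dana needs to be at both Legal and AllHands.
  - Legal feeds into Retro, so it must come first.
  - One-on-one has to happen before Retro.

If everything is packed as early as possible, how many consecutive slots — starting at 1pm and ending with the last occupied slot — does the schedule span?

3 slots

The precedence chain requires at least 2 distinct slots.
With at most 3 per slot and 7 meetings, at least 3 slots are needed.
3 works (last occupied slot: 3pm): for example One-on-one=1pm, Sync=1pm, Legal=1pm, Standup=2pm, AllHands=3pm, Budget=2pm, Retro=2pm.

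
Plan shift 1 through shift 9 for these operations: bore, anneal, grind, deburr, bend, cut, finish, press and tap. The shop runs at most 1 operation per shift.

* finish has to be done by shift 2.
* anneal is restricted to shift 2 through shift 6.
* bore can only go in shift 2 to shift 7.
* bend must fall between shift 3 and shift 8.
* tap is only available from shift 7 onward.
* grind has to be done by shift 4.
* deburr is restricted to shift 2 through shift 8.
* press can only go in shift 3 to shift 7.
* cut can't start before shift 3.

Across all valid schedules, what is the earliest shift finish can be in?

Finish's own window allows nothing later than shift 2.
finish at shift 1 is achievable: grind -> shift 2, bore -> shift 5, anneal -> shift 3, tap -> shift 7, bend -> shift 6, press -> shift 4, deburr -> shift 8, cut -> shift 9, finish -> shift 1.

shift 1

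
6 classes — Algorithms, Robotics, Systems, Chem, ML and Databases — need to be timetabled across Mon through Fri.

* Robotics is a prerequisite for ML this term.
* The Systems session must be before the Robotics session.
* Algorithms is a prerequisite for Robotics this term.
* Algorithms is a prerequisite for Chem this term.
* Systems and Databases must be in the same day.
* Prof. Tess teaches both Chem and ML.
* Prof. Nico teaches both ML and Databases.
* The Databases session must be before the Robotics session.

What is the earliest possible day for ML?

Precedence pushes ML to at least Wed.
ML at Wed is achievable: Algorithms -> Mon, Robotics -> Tue, Systems -> Mon, Chem -> Tue, Databases -> Mon, ML -> Wed.

Wed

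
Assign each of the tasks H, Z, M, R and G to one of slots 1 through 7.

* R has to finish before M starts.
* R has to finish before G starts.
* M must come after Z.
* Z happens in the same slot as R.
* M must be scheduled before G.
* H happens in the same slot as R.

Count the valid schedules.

35

Splitting on H: it can be 1 (15), 2 (10), 3 (6), 4 (3), 5 (1). Listing each branch's schedules as (Z, M, R, G):
H=1: (1,2,1,3) (1,2,1,4) (1,2,1,5) (1,2,1,6) (1,2,1,7) (1,3,1,4) (1,3,1,5) (1,3,1,6) (1,3,1,7) (1,4,1,5) (1,4,1,6) (1,4,1,7) (1,5,1,6) (1,5,1,7) (1,6,1,7) — 15.
H=2: (2,3,2,4) (2,3,2,5) (2,3,2,6) (2,3,2,7) (2,4,2,5) (2,4,2,6) (2,4,2,7) (2,5,2,6) (2,5,2,7) (2,6,2,7) — 10.
H=3: (3,4,3,5) (3,4,3,6) (3,4,3,7) (3,5,3,6) (3,5,3,7) (3,6,3,7) — 6.
H=4: (4,5,4,6) (4,5,4,7) (4,6,4,7) — 3.
H=5: (5,6,5,7) — 1.
Summing: 15 + 10 + 6 + 3 + 1 = 35.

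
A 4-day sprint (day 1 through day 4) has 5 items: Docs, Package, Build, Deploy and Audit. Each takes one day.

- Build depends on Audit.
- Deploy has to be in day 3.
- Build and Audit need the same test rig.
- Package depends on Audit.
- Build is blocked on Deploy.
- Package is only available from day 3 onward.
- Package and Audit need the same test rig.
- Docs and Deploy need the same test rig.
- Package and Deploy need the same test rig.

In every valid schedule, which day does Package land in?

day 4

Package's window is day 3–day 4.
Deploy is fixed at day 3, and Package can't share a day with Deploy.
So Package must be day 4.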